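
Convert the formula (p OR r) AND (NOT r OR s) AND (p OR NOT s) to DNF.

(p AND NOT r) OR (p AND s)

(p OR r) AND (NOT r OR s) AND (p OR NOT s)
⇔ (p AND NOT r AND p) OR (p AND NOT r AND NOT s) OR (p AND s AND p) OR (p AND s AND NOT s) OR (r AND NOT r AND p) OR (r AND NOT r AND NOT s) OR (r AND s AND p) OR (r AND s AND NOT s)   [distribute AND over OR]
⇔ (p AND NOT r) OR (p AND s)   [simplify]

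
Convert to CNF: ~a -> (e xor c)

(a | e | c) & (a | ~e | ~c)

~a -> (e xor c)
⇔ ~~a | (e xor c)   (eliminate ->)
⇔ ~~a | ((e | c) & ~(e & c))   (expand xor)
⇔ a | ((e | c) & ~(e & c))   (double negation)
⇔ a | ((e | c) & (~e | ~c))   (De Morgan)
⇔ (a | e | c) & (a | ~e | ~c)   (distribute | over &)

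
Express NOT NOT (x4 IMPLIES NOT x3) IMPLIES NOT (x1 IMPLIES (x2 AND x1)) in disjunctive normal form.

(x4 AND x3) OR (x1 AND NOT x2)

NOT NOT (x4 IMPLIES NOT x3) IMPLIES NOT (x1 IMPLIES (x2 AND x1))
= NOT NOT NOT (x4 IMPLIES NOT x3) OR NOT (x1 IMPLIES (x2 AND x1))
= NOT NOT NOT (NOT x4 OR NOT x3) OR NOT (x1 IMPLIES (x2 AND x1))
= NOT NOT NOT (NOT x4 OR NOT x3) OR NOT (NOT x1 OR (x2 AND x1))
= NOT (NOT x4 OR NOT x3) OR NOT (NOT x1 OR (x2 AND x1))
= (NOT NOT x4 AND NOT NOT x3) OR NOT (NOT x1 OR (x2 AND x1))
= (x4 AND NOT NOT x3) OR NOT (NOT x1 OR (x2 AND x1))
= (x4 AND x3) OR NOT (NOT x1 OR (x2 AND x1))
= (x4 AND x3) OR (NOT NOT x1 AND NOT (x2 AND x1))
= (x4 AND x3) OR (x1 AND NOT (x2 AND x1))
= (x4 AND x3) OR (x1 AND (NOT x2 OR NOT x1))
= (x4 AND x3) OR (x1 AND NOT x2) OR (x1 AND NOT x1)
= (x4 AND x3) OR (x1 AND NOT x2)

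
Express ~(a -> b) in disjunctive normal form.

a & ~b

~(a -> b)
≡ ~(~a | b)
≡ ~~a & ~b
≡ a & ~b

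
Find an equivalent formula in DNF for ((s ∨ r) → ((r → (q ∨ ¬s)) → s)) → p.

(r ∧ ¬s) ∨ p

((s ∨ r) → ((r → (q ∨ ¬s)) → s)) → p
≡ ¬((s ∨ r) → ((r → (q ∨ ¬s)) → s)) ∨ p
≡ ¬(¬(s ∨ r) ∨ ((r → (q ∨ ¬s)) → s)) ∨ p
≡ ¬(¬(s ∨ r) ∨ ¬(r → (q ∨ ¬s)) ∨ s) ∨ p
≡ ¬(¬(s ∨ r) ∨ ¬(¬r ∨ q ∨ ¬s) ∨ s) ∨ p
≡ (¬¬(s ∨ r) ∧ ¬¬(¬r ∨ q ∨ ¬s) ∧ ¬s) ∨ p
≡ ((s ∨ r) ∧ ¬¬(¬r ∨ q ∨ ¬s) ∧ ¬s) ∨ p
≡ ((s ∨ r) ∧ (¬r ∨ q ∨ ¬s) ∧ ¬s) ∨ p
≡ (s ∧ ¬r ∧ ¬s) ∨ (s ∧ q ∧ ¬s) ∨ (s ∧ ¬s ∧ ¬s) ∨ (r ∧ ¬r ∧ ¬s) ∨ (r ∧ q ∧ ¬s) ∨ (r ∧ ¬s ∧ ¬s) ∨ p
≡ (r ∧ ¬s) ∨ p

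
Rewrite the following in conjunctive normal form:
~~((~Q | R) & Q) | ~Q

~Q | R

~~((~Q | R) & Q) | ~Q
≡ ((~Q | R) & Q) | ~Q   [double negation]
≡ (~Q | R | ~Q) & (Q | ~Q)   [distribute | over &]
≡ ~Q | R   [simplify]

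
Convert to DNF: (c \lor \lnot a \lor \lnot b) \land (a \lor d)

(c \lor \lnot a \lor \lnot b) \land (a \lor d)
= (c \land a) \lor (c \land d) \lor (\lnot a \land a) \lor (\lnot a \land d) \lor (\lnot b \land a) \lor (\lnot b \land d)   [distribute \land over \lor]
= (c \land a) \lor (c \land d) \lor (\lnot a \land d) \lor (\lnot b \land a) \lor (\lnot b \land d)   [simplify]

(c \land a) \lor (c \land d) \lor (\lnot a \land d) \lor (\lnot b \land a) \lor (\lnot b \land d)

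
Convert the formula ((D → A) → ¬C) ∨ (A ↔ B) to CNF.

((D → A) → ¬C) ∨ (A ↔ B)
⇔ ¬(D → A) ∨ ¬C ∨ (A ↔ B)   [eliminate →]
⇔ ¬(¬D ∨ A) ∨ ¬C ∨ (A ↔ B)   [eliminate →]
⇔ ¬(¬D ∨ A) ∨ ¬C ∨ ((A → B) ∧ (B → A))   [eliminate ↔]
⇔ ¬(¬D ∨ A) ∨ ¬C ∨ ((¬A ∨ B) ∧ (B → A))   [eliminate →]
⇔ ¬(¬D ∨ A) ∨ ¬C ∨ ((¬A ∨ B) ∧ (¬B ∨ A))   [eliminate →]
⇔ (¬¬D ∧ ¬A) ∨ ¬C ∨ ((¬A ∨ B) ∧ (¬B ∨ A))   [De Morgan]
⇔ (D ∧ ¬A) ∨ ¬C ∨ ((¬A ∨ B) ∧ (¬B ∨ A))   [double negation]
⇔ (D ∨ ¬C ∨ ¬A ∨ B) ∧ (D ∨ ¬C ∨ ¬B ∨ A) ∧ (¬A ∨ ¬C ∨ ¬A ∨ B) ∧ (¬A ∨ ¬C ∨ ¬B ∨ A)   [distribute ∨ over ∧]
⇔ (D ∨ ¬C ∨ ¬B ∨ A) ∧ (¬A ∨ ¬C ∨ B)   [simplify]

(D ∨ ¬C ∨ ¬B ∨ A) ∧ (¬A ∨ ¬C ∨ B)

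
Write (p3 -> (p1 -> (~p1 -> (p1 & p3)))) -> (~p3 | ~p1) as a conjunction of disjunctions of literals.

(p3 -> (p1 -> (~p1 -> (p1 & p3)))) -> (~p3 | ~p1)
⇔ ~(p3 -> (p1 -> (~p1 -> (p1 & p3)))) | ~p3 | ~p1   [eliminate ->]
⇔ ~(~p3 | (p1 -> (~p1 -> (p1 & p3)))) | ~p3 | ~p1   [eliminate ->]
⇔ ~(~p3 | ~p1 | (~p1 -> (p1 & p3))) | ~p3 | ~p1   [eliminate ->]
⇔ ~(~p3 | ~p1 | ~~p1 | (p1 & p3)) | ~p3 | ~p1   [eliminate ->]
⇔ (~~p3 & ~~p1 & ~~~p1 & ~(p1 & p3)) | ~p3 | ~p1   [De Morgan]
⇔ (p3 & ~~p1 & ~~~p1 & ~(p1 & p3)) | ~p3 | ~p1   [double negation]
⇔ (p3 & p1 & ~~~p1 & ~(p1 & p3)) | ~p3 | ~p1   [double negation]
⇔ (p3 & p1 & ~p1 & ~(p1 & p3)) | ~p3 | ~p1   [double negation]
⇔ (p3 & p1 & ~p1 & (~p1 | ~p3)) | ~p3 | ~p1   [De Morgan]
⇔ (p3 | ~p3 | ~p1) & (p1 | ~p3 | ~p1) & (~p1 | ~p3 | ~p1) & (~p1 | ~p3 | ~p3 | ~p1)   [distribute | over &]
⇔ ~p1 | ~p3   [simplify]

~p1 | ~p3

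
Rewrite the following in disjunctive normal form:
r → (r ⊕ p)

¬r ∨ (r ∧ ¬p)

r → (r ⊕ p)
≡ ¬r ∨ (r ⊕ p)
≡ ¬r ∨ (r ∧ ¬p) ∨ (¬r ∧ p)
≡ ¬r ∨ (r ∧ ¬p)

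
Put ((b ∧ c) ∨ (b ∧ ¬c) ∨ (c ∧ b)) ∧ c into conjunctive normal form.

b ∧ c

((b ∧ c) ∨ (b ∧ ¬c) ∨ (c ∧ b)) ∧ c
= (b ∨ b ∨ c) ∧ (b ∨ b ∨ b) ∧ (b ∨ ¬c ∨ c) ∧ (b ∨ ¬c ∨ b) ∧ (c ∨ b ∨ c) ∧ (c ∨ b ∨ b) ∧ (c ∨ ¬c ∨ c) ∧ (c ∨ ¬c ∨ b) ∧ c
= b ∧ c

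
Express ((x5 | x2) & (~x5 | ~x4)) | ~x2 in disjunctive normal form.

(x5 & ~x4) | (x2 & ~x5) | (x2 & ~x4) | ~x2

((x5 | x2) & (~x5 | ~x4)) | ~x2
≡ (x5 & ~x5) | (x5 & ~x4) | (x2 & ~x5) | (x2 & ~x4) | ~x2
≡ (x5 & ~x4) | (x2 & ~x5) | (x2 & ~x4) | ~x2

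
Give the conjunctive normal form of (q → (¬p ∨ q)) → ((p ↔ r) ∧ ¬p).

(q → (¬p ∨ q)) → ((p ↔ r) ∧ ¬p)
≡ ¬(q → (¬p ∨ q)) ∨ ((p ↔ r) ∧ ¬p)   — eliminate →
≡ ¬(¬q ∨ ¬p ∨ q) ∨ ((p ↔ r) ∧ ¬p)   — eliminate →
≡ ¬(¬q ∨ ¬p ∨ q) ∨ ((p → r) ∧ (r → p) ∧ ¬p)   — eliminate ↔
≡ ¬(¬q ∨ ¬p ∨ q) ∨ ((¬p ∨ r) ∧ (r → p) ∧ ¬p)   — eliminate →
≡ ¬(¬q ∨ ¬p ∨ q) ∨ ((¬p ∨ r) ∧ (¬r ∨ p) ∧ ¬p)   — eliminate →
≡ (¬¬q ∧ ¬¬p ∧ ¬q) ∨ ((¬p ∨ r) ∧ (¬r ∨ p) ∧ ¬p)   — De Morgan
≡ (q ∧ ¬¬p ∧ ¬q) ∨ ((¬p ∨ r) ∧ (¬r ∨ p) ∧ ¬p)   — double negation
≡ (q ∧ p ∧ ¬q) ∨ ((¬p ∨ r) ∧ (¬r ∨ p) ∧ ¬p)   — double negation
≡ (q ∨ ¬p ∨ r) ∧ (q ∨ ¬r ∨ p) ∧ (q ∨ ¬p) ∧ (p ∨ ¬p ∨ r) ∧ (p ∨ ¬r ∨ p) ∧ (p ∨ ¬p) ∧ (¬q ∨ ¬p ∨ r) ∧ (¬q ∨ ¬r ∨ p) ∧ (¬q ∨ ¬p)   — distribute ∨ over ∧
≡ (q ∨ ¬p) ∧ (p ∨ ¬r) ∧ (¬q ∨ ¬p)   — simplify

(q ∨ ¬p) ∧ (p ∨ ¬r) ∧ (¬q ∨ ¬p)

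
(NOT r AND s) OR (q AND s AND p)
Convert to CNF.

(NOT r AND s) OR (q AND s AND p)
≡ (NOT r OR q) AND (NOT r OR s) AND (NOT r OR p) AND (s OR q) AND (s OR s) AND (s OR p)   [distribute OR over AND]
≡ (NOT r OR q) AND (NOT r OR p) AND s   [simplify]

(NOT r OR q) AND (NOT r OR p) AND s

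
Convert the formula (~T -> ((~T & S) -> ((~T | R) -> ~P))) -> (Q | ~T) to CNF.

~T | Q

(~T -> ((~T & S) -> ((~T | R) -> ~P))) -> (Q | ~T)
≡ ~(~T -> ((~T & S) -> ((~T | R) -> ~P))) | Q | ~T   [eliminate ->]
≡ ~(~~T | ((~T & S) -> ((~T | R) -> ~P))) | Q | ~T   [eliminate ->]
≡ ~(~~T | ~(~T & S) | ((~T | R) -> ~P)) | Q | ~T   [eliminate ->]
≡ ~(~~T | ~(~T & S) | ~(~T | R) | ~P) | Q | ~T   [eliminate ->]
≡ (~~~T & ~~(~T & S) & ~~(~T | R) & ~~P) | Q | ~T   [De Morgan]
≡ (~T & ~~(~T & S) & ~~(~T | R) & ~~P) | Q | ~T   [double negation]
≡ (~T & ~T & S & ~~(~T | R) & ~~P) | Q | ~T   [double negation]
≡ (~T & ~T & S & (~T | R) & ~~P) | Q | ~T   [double negation]
≡ (~T & ~T & S & (~T | R) & P) | Q | ~T   [double negation]
≡ (~T | Q | ~T) & (~T | Q | ~T) & (S | Q | ~T) & (~T | R | Q | ~T) & (P | Q | ~T)   [distribute | over &]
≡ ~T | Q   [simplify]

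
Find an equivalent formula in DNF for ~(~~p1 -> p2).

~(~~p1 -> p2)
= ~(~~~p1 | p2)
= ~~~~p1 & ~p2
= ~~p1 & ~p2
= p1 & ~p2

p1 & ~p2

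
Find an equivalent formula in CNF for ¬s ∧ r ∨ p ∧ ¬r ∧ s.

(¬s ∨ p) ∧ (¬s ∨ ¬r) ∧ (r ∨ p) ∧ (r ∨ s)

¬s ∧ r ∨ p ∧ ¬r ∧ s
= (¬s ∨ p) ∧ (¬s ∨ ¬r) ∧ (¬s ∨ s) ∧ (r ∨ p) ∧ (r ∨ ¬r) ∧ (r ∨ s)
= (¬s ∨ p) ∧ (¬s ∨ ¬r) ∧ (r ∨ p) ∧ (r ∨ s)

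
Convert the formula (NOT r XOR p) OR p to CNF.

(NOT r XOR p) OR p
⇔ ((NOT r OR p) AND NOT (NOT r AND p)) OR p   [expand XOR]
⇔ ((NOT r OR p) AND (NOT NOT r OR NOT p)) OR p   [De Morgan]
⇔ ((NOT r OR p) AND (r OR NOT p)) OR p   [double negation]
⇔ (NOT r OR p OR p) AND (r OR NOT p OR p)   [distribute OR over AND]
⇔ NOT r OR p   [simplify]

NOT r OR p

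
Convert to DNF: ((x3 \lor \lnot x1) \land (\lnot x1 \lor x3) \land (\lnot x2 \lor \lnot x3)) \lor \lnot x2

(\lnot x1 \land \lnot x3) \lor \lnot x2

((x3 \lor \lnot x1) \land (\lnot x1 \lor x3) \land (\lnot x2 \lor \lnot x3)) \lor \lnot x2
≡ (x3 \land \lnot x1 \land \lnot x2) \lor (x3 \land \lnot x1 \land \lnot x3) \lor (x3 \land x3 \land \lnot x2) \lor (x3 \land x3 \land \lnot x3) \lor (\lnot x1 \land \lnot x1 \land \lnot x2) \lor (\lnot x1 \land \lnot x1 \land \lnot x3) \lor (\lnot x1 \land x3 \land \lnot x2) \lor (\lnot x1 \land x3 \land \lnot x3) \lor \lnot x2   — distribute \land over \lor
≡ (\lnot x1 \land \lnot x3) \lor \lnot x2   — simplify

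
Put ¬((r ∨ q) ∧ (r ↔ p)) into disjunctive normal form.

(¬r ∧ ¬q) ∨ (r ∧ ¬p) ∨ (p ∧ ¬r)

¬((r ∨ q) ∧ (r ↔ p))
≡ ¬((r ∨ q) ∧ (r → p) ∧ (p → r))   [eliminate ↔]
≡ ¬((r ∨ q) ∧ (¬r ∨ p) ∧ (p → r))   [eliminate →]
≡ ¬((r ∨ q) ∧ (¬r ∨ p) ∧ (¬p ∨ r))   [eliminate →]
≡ ¬(r ∨ q) ∨ ¬(¬r ∨ p) ∨ ¬(¬p ∨ r)   [De Morgan]
≡ (¬r ∧ ¬q) ∨ ¬(¬r ∨ p) ∨ ¬(¬p ∨ r)   [De Morgan]
≡ (¬r ∧ ¬q) ∨ (¬¬r ∧ ¬p) ∨ ¬(¬p ∨ r)   [De Morgan]
≡ (¬r ∧ ¬q) ∨ (r ∧ ¬p) ∨ ¬(¬p ∨ r)   [double negation]
≡ (¬r ∧ ¬q) ∨ (r ∧ ¬p) ∨ (¬¬p ∧ ¬r)   [De Morgan]
≡ (¬r ∧ ¬q) ∨ (r ∧ ¬p) ∨ (p ∧ ¬r)   [double negation]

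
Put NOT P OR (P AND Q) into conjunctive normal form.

NOT P OR (P AND Q)
⇔ (NOT P OR P) AND (NOT P OR Q)   [distribute OR over AND]
⇔ NOT P OR Q   [simplify]

NOT P OR Q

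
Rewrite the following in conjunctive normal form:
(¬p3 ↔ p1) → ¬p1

¬p1 ∨ p3

(¬p3 ↔ p1) → ¬p1
⇔ ¬(¬p3 ↔ p1) ∨ ¬p1
⇔ ¬((¬p3 → p1) ∧ (p1 → ¬p3)) ∨ ¬p1
⇔ ¬((¬¬p3 ∨ p1) ∧ (p1 → ¬p3)) ∨ ¬p1
⇔ ¬((¬¬p3 ∨ p1) ∧ (¬p1 ∨ ¬p3)) ∨ ¬p1
⇔ ¬(¬¬p3 ∨ p1) ∨ ¬(¬p1 ∨ ¬p3) ∨ ¬p1
⇔ (¬¬¬p3 ∧ ¬p1) ∨ ¬(¬p1 ∨ ¬p3) ∨ ¬p1
⇔ (¬p3 ∧ ¬p1) ∨ ¬(¬p1 ∨ ¬p3) ∨ ¬p1
⇔ (¬p3 ∧ ¬p1) ∨ (¬¬p1 ∧ ¬¬p3) ∨ ¬p1
⇔ (¬p3 ∧ ¬p1) ∨ (p1 ∧ ¬¬p3) ∨ ¬p1
⇔ (¬p3 ∧ ¬p1) ∨ (p1 ∧ p3) ∨ ¬p1
⇔ (¬p3 ∨ p1 ∨ ¬p1) ∧ (¬p3 ∨ p3 ∨ ¬p1) ∧ (¬p1 ∨ p1 ∨ ¬p1) ∧ (¬p1 ∨ p3 ∨ ¬p1)
⇔ ¬p1 ∨ p3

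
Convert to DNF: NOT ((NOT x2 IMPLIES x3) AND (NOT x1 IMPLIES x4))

(NOT x2 AND NOT x3) OR (NOT x1 AND NOT x4)

NOT ((NOT x2 IMPLIES x3) AND (NOT x1 IMPLIES x4))
= NOT ((NOT NOT x2 OR x3) AND (NOT x1 IMPLIES x4))   [eliminate IMPLIES]
= NOT ((NOT NOT x2 OR x3) AND (NOT NOT x1 OR x4))   [eliminate IMPLIES]
= NOT (NOT NOT x2 OR x3) OR NOT (NOT NOT x1 OR x4)   [De Morgan]
= (NOT NOT NOT x2 AND NOT x3) OR NOT (NOT NOT x1 OR x4)   [De Morgan]
= (NOT x2 AND NOT x3) OR NOT (NOT NOT x1 OR x4)   [double negation]
= (NOT x2 AND NOT x3) OR (NOT NOT NOT x1 AND NOT x4)   [De Morgan]
= (NOT x2 AND NOT x3) OR (NOT x1 AND NOT x4)   [double negation]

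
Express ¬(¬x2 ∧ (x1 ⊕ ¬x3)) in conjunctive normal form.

¬(¬x2 ∧ (x1 ⊕ ¬x3))
≡ ¬(¬x2 ∧ (x1 ∨ ¬x3) ∧ ¬(x1 ∧ ¬x3))   [expand ⊕]
≡ ¬¬x2 ∨ ¬(x1 ∨ ¬x3) ∨ ¬¬(x1 ∧ ¬x3)   [De Morgan]
≡ x2 ∨ ¬(x1 ∨ ¬x3) ∨ ¬¬(x1 ∧ ¬x3)   [double negation]
≡ x2 ∨ ¬x1 ∧ ¬¬x3 ∨ ¬¬(x1 ∧ ¬x3)   [De Morgan]
≡ x2 ∨ ¬x1 ∧ x3 ∨ ¬¬(x1 ∧ ¬x3)   [double negation]
≡ x2 ∨ ¬x1 ∧ x3 ∨ x1 ∧ ¬x3   [double negation]
≡ (x2 ∨ ¬x1 ∨ x1) ∧ (x2 ∨ ¬x1 ∨ ¬x3) ∧ (x2 ∨ x3 ∨ x1) ∧ (x2 ∨ x3 ∨ ¬x3)   [distribute ∨ over ∧]
≡ (x2 ∨ ¬x1 ∨ ¬x3) ∧ (x2 ∨ x3 ∨ x1)   [simplify]

(x2 ∨ ¬x1 ∨ ¬x3) ∧ (x2 ∨ x3 ∨ x1)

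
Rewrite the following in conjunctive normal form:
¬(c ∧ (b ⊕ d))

¬(c ∧ (b ⊕ d))
≡ ¬(c ∧ (b ∨ d) ∧ ¬(b ∧ d))   (expand ⊕)
≡ ¬c ∨ ¬(b ∨ d) ∨ ¬¬(b ∧ d)   (De Morgan)
≡ ¬c ∨ ¬b ∧ ¬d ∨ ¬¬(b ∧ d)   (De Morgan)
≡ ¬c ∨ ¬b ∧ ¬d ∨ b ∧ d   (double negation)
≡ (¬c ∨ ¬b ∨ b) ∧ (¬c ∨ ¬b ∨ d) ∧ (¬c ∨ ¬d ∨ b) ∧ (¬c ∨ ¬d ∨ d)   (distribute ∨ over ∧)
≡ (¬c ∨ ¬b ∨ d) ∧ (¬c ∨ ¬d ∨ b)   (simplify)

(¬c ∨ ¬b ∨ d) ∧ (¬c ∨ ¬d ∨ b)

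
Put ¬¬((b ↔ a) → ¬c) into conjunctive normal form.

¬¬((b ↔ a) → ¬c)
≡ ¬¬(¬(b ↔ a) ∨ ¬c)   [eliminate →]
≡ ¬¬(¬((b → a) ∧ (a → b)) ∨ ¬c)   [eliminate ↔]
≡ ¬¬(¬((¬b ∨ a) ∧ (a → b)) ∨ ¬c)   [eliminate →]
≡ ¬¬(¬((¬b ∨ a) ∧ (¬a ∨ b)) ∨ ¬c)   [eliminate →]
≡ ¬((¬b ∨ a) ∧ (¬a ∨ b)) ∨ ¬c   [double negation]
≡ ¬(¬b ∨ a) ∨ ¬(¬a ∨ b) ∨ ¬c   [De Morgan]
≡ (¬¬b ∧ ¬a) ∨ ¬(¬a ∨ b) ∨ ¬c   [De Morgan]
≡ (b ∧ ¬a) ∨ ¬(¬a ∨ b) ∨ ¬c   [double negation]
≡ (b ∧ ¬a) ∨ (¬¬a ∧ ¬b) ∨ ¬c   [De Morgan]
≡ (b ∧ ¬a) ∨ (a ∧ ¬b) ∨ ¬c   [double negation]
≡ (b ∨ a ∨ ¬c) ∧ (b ∨ ¬b ∨ ¬c) ∧ (¬a ∨ a ∨ ¬c) ∧ (¬a ∨ ¬b ∨ ¬c)   [distribute ∨ over ∧]
≡ (b ∨ a ∨ ¬c) ∧ (¬a ∨ ¬b ∨ ¬c)   [simplify]

(b ∨ a ∨ ¬c) ∧ (¬a ∨ ¬b ∨ ¬c)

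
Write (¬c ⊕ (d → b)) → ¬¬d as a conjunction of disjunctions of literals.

(¬c ⊕ (d → b)) → ¬¬d
≡ ¬(¬c ⊕ (d → b)) ∨ ¬¬d   [eliminate →]
≡ ¬((¬c ∨ (d → b)) ∧ ¬(¬c ∧ (d → b))) ∨ ¬¬d   [expand ⊕]
≡ ¬((¬c ∨ ¬d ∨ b) ∧ ¬(¬c ∧ (d → b))) ∨ ¬¬d   [eliminate →]
≡ ¬((¬c ∨ ¬d ∨ b) ∧ ¬(¬c ∧ (¬d ∨ b))) ∨ ¬¬d   [eliminate →]
≡ ¬(¬c ∨ ¬d ∨ b) ∨ ¬¬(¬c ∧ (¬d ∨ b)) ∨ ¬¬d   [De Morgan]
≡ (¬¬c ∧ ¬¬d ∧ ¬b) ∨ ¬¬(¬c ∧ (¬d ∨ b)) ∨ ¬¬d   [De Morgan]
≡ (c ∧ ¬¬d ∧ ¬b) ∨ ¬¬(¬c ∧ (¬d ∨ b)) ∨ ¬¬d   [double negation]
≡ (c ∧ d ∧ ¬b) ∨ ¬¬(¬c ∧ (¬d ∨ b)) ∨ ¬¬d   [double negation]
≡ (c ∧ d ∧ ¬b) ∨ (¬c ∧ (¬d ∨ b)) ∨ ¬¬d   [double negation]
≡ (c ∧ d ∧ ¬b) ∨ (¬c ∧ (¬d ∨ b)) ∨ d   [double negation]
≡ (c ∨ ¬c ∨ d) ∧ (c ∨ ¬d ∨ b ∨ d) ∧ (d ∨ ¬c ∨ d) ∧ (d ∨ ¬d ∨ b ∨ d) ∧ (¬b ∨ ¬c ∨ d) ∧ (¬b ∨ ¬d ∨ b ∨ d)   [distribute ∨ over ∧]
≡ d ∨ ¬c   [simplify]

d ∨ ¬c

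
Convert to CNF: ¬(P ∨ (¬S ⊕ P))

¬P ∧ (S ∨ P)

¬(P ∨ (¬S ⊕ P))
≡ ¬(P ∨ ((¬S ∨ P) ∧ ¬(¬S ∧ P)))   — expand ⊕
≡ ¬P ∧ ¬((¬S ∨ P) ∧ ¬(¬S ∧ P))   — De Morgan
≡ ¬P ∧ (¬(¬S ∨ P) ∨ ¬¬(¬S ∧ P))   — De Morgan
≡ ¬P ∧ ((¬¬S ∧ ¬P) ∨ ¬¬(¬S ∧ P))   — De Morgan
≡ ¬P ∧ ((S ∧ ¬P) ∨ ¬¬(¬S ∧ P))   — double negation
≡ ¬P ∧ ((S ∧ ¬P) ∨ (¬S ∧ P))   — double negation
≡ ¬P ∧ (S ∨ ¬S) ∧ (S ∨ P) ∧ (¬P ∨ ¬S) ∧ (¬P ∨ P)   — distribute ∨ over ∧
≡ ¬P ∧ (S ∨ P)   — simplify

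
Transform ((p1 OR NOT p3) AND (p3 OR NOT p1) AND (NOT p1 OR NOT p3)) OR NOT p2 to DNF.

(NOT p3 AND NOT p1) OR NOT p2

((p1 OR NOT p3) AND (p3 OR NOT p1) AND (NOT p1 OR NOT p3)) OR NOT p2
⇔ (p1 AND p3 AND NOT p1) OR (p1 AND p3 AND NOT p3) OR (p1 AND NOT p1 AND NOT p1) OR (p1 AND NOT p1 AND NOT p3) OR (NOT p3 AND p3 AND NOT p1) OR (NOT p3 AND p3 AND NOT p3) OR (NOT p3 AND NOT p1 AND NOT p1) OR (NOT p3 AND NOT p1 AND NOT p3) OR NOT p2
⇔ (NOT p3 AND NOT p1) OR NOT p2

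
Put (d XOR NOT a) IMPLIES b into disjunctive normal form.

(NOT d AND a) OR (NOT a AND d) OR b

(d XOR NOT a) IMPLIES b
≡ NOT (d XOR NOT a) OR b
≡ NOT ((d AND NOT NOT a) OR (NOT d AND NOT a)) OR b
≡ (NOT (d AND NOT NOT a) AND NOT (NOT d AND NOT a)) OR b
≡ ((NOT d OR NOT NOT NOT a) AND NOT (NOT d AND NOT a)) OR b
≡ ((NOT d OR NOT a) AND NOT (NOT d AND NOT a)) OR b
≡ ((NOT d OR NOT a) AND (NOT NOT d OR NOT NOT a)) OR b
≡ ((NOT d OR NOT a) AND (d OR NOT NOT a)) OR b
≡ ((NOT d OR NOT a) AND (d OR a)) OR b
≡ (NOT d AND d) OR (NOT d AND a) OR (NOT a AND d) OR (NOT a AND a) OR b
≡ (NOT d AND a) OR (NOT a AND d) OR b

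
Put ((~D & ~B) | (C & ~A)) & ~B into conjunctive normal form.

((~D & ~B) | (C & ~A)) & ~B
≡ (~D | C) & (~D | ~A) & (~B | C) & (~B | ~A) & ~B   [distribute | over &]
≡ (~D | C) & (~D | ~A) & ~B   [simplify]

(~D | C) & (~D | ~A) & ~B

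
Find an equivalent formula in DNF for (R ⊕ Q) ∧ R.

R ∧ ¬Q

(R ⊕ Q) ∧ R
≡ ((R ∧ ¬Q) ∨ (¬R ∧ Q)) ∧ R   (expand ⊕)
≡ (R ∧ ¬Q ∧ R) ∨ (¬R ∧ Q ∧ R)   (distribute ∧ over ∨)
≡ R ∧ ¬Q   (simplify)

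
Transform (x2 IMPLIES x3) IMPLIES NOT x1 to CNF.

(x2 IMPLIES x3) IMPLIES NOT x1
≡ NOT (x2 IMPLIES x3) OR NOT x1   — eliminate IMPLIES
≡ NOT (NOT x2 OR x3) OR NOT x1   — eliminate IMPLIES
≡ (NOT NOT x2 AND NOT x3) OR NOT x1   — De Morgan
≡ (x2 AND NOT x3) OR NOT x1   — double negation
≡ (x2 OR NOT x1) AND (NOT x3 OR NOT x1)   — distribute OR over AND

(x2 OR NOT x1) AND (NOT x3 OR NOT x1)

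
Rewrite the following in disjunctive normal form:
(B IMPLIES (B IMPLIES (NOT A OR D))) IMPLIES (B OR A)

B OR A

(B IMPLIES (B IMPLIES (NOT A OR D))) IMPLIES (B OR A)
≡ NOT (B IMPLIES (B IMPLIES (NOT A OR D))) OR B OR A
≡ NOT (NOT B OR (B IMPLIES (NOT A OR D))) OR B OR A
≡ NOT (NOT B OR NOT B OR NOT A OR D) OR B OR A
≡ (NOT NOT B AND NOT NOT B AND NOT NOT A AND NOT D) OR B OR A
≡ (B AND NOT NOT B AND NOT NOT A AND NOT D) OR B OR A
≡ (B AND B AND NOT NOT A AND NOT D) OR B OR A
≡ (B AND B AND A AND NOT D) OR B OR A
≡ B OR A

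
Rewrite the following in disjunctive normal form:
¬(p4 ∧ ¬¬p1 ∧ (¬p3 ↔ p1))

¬(p4 ∧ ¬¬p1 ∧ (¬p3 ↔ p1))
≡ ¬(p4 ∧ ¬¬p1 ∧ (¬p3 → p1) ∧ (p1 → ¬p3))   [eliminate ↔]
≡ ¬(p4 ∧ ¬¬p1 ∧ (¬¬p3 ∨ p1) ∧ (p1 → ¬p3))   [eliminate →]
≡ ¬(p4 ∧ ¬¬p1 ∧ (¬¬p3 ∨ p1) ∧ (¬p1 ∨ ¬p3))   [eliminate →]
≡ ¬p4 ∨ ¬¬¬p1 ∨ ¬(¬¬p3 ∨ p1) ∨ ¬(¬p1 ∨ ¬p3)   [De Morgan]
≡ ¬p4 ∨ ¬p1 ∨ ¬(¬¬p3 ∨ p1) ∨ ¬(¬p1 ∨ ¬p3)   [double negation]
≡ ¬p4 ∨ ¬p1 ∨ (¬¬¬p3 ∧ ¬p1) ∨ ¬(¬p1 ∨ ¬p3)   [De Morgan]
≡ ¬p4 ∨ ¬p1 ∨ (¬p3 ∧ ¬p1) ∨ ¬(¬p1 ∨ ¬p3)   [double negation]
≡ ¬p4 ∨ ¬p1 ∨ (¬p3 ∧ ¬p1) ∨ (¬¬p1 ∧ ¬¬p3)   [De Morgan]
≡ ¬p4 ∨ ¬p1 ∨ (¬p3 ∧ ¬p1) ∨ (p1 ∧ ¬¬p3)   [double negation]
≡ ¬p4 ∨ ¬p1 ∨ (¬p3 ∧ ¬p1) ∨ (p1 ∧ p3)   [double negation]
≡ ¬p4 ∨ ¬p1 ∨ (p1 ∧ p3)   [simplify]

¬p4 ∨ ¬p1 ∨ (p1 ∧ p3)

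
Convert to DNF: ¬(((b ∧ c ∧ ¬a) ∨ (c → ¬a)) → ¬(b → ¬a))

(¬c ∧ ¬b) ∨ ¬a

¬(((b ∧ c ∧ ¬a) ∨ (c → ¬a)) → ¬(b → ¬a))
= ¬(¬((b ∧ c ∧ ¬a) ∨ (c → ¬a)) ∨ ¬(b → ¬a))   — eliminate →
= ¬(¬((b ∧ c ∧ ¬a) ∨ ¬c ∨ ¬a) ∨ ¬(b → ¬a))   — eliminate →
= ¬(¬((b ∧ c ∧ ¬a) ∨ ¬c ∨ ¬a) ∨ ¬(¬b ∨ ¬a))   — eliminate →
= ¬¬((b ∧ c ∧ ¬a) ∨ ¬c ∨ ¬a) ∧ ¬¬(¬b ∨ ¬a)   — De Morgan
= ((b ∧ c ∧ ¬a) ∨ ¬c ∨ ¬a) ∧ ¬¬(¬b ∨ ¬a)   — double negation
= ((b ∧ c ∧ ¬a) ∨ ¬c ∨ ¬a) ∧ (¬b ∨ ¬a)   — double negation
= (b ∧ c ∧ ¬a ∧ ¬b) ∨ (b ∧ c ∧ ¬a ∧ ¬a) ∨ (¬c ∧ ¬b) ∨ (¬c ∧ ¬a) ∨ (¬a ∧ ¬b) ∨ (¬a ∧ ¬a)   — distribute ∧ over ∨
= (¬c ∧ ¬b) ∨ ¬a   — simplify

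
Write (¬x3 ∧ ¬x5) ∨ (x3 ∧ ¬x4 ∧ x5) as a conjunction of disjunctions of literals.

(¬x3 ∧ ¬x5) ∨ (x3 ∧ ¬x4 ∧ x5)
= (¬x3 ∨ x3) ∧ (¬x3 ∨ ¬x4) ∧ (¬x3 ∨ x5) ∧ (¬x5 ∨ x3) ∧ (¬x5 ∨ ¬x4) ∧ (¬x5 ∨ x5)   [distribute ∨ over ∧]
= (¬x3 ∨ ¬x4) ∧ (¬x3 ∨ x5) ∧ (¬x5 ∨ x3) ∧ (¬x5 ∨ ¬x4)   [simplify]

(¬x3 ∨ ¬x4) ∧ (¬x3 ∨ x5) ∧ (¬x5 ∨ x3) ∧ (¬x5 ∨ ¬x4)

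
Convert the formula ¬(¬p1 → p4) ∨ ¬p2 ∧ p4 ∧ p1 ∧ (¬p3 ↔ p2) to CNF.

(¬p1 ∨ ¬p2) ∧ (¬p1 ∨ p4) ∧ (¬p1 ∨ p3 ∨ p2) ∧ (¬p4 ∨ ¬p2) ∧ (¬p4 ∨ p1) ∧ (¬p4 ∨ p3 ∨ p2)

¬(¬p1 → p4) ∨ ¬p2 ∧ p4 ∧ p1 ∧ (¬p3 ↔ p2)
≡ ¬(¬¬p1 ∨ p4) ∨ ¬p2 ∧ p4 ∧ p1 ∧ (¬p3 ↔ p2)   [eliminate →]
≡ ¬(¬¬p1 ∨ p4) ∨ ¬p2 ∧ p4 ∧ p1 ∧ (¬p3 → p2) ∧ (p2 → ¬p3)   [eliminate ↔]
≡ ¬(¬¬p1 ∨ p4) ∨ ¬p2 ∧ p4 ∧ p1 ∧ (¬¬p3 ∨ p2) ∧ (p2 → ¬p3)   [eliminate →]
≡ ¬(¬¬p1 ∨ p4) ∨ ¬p2 ∧ p4 ∧ p1 ∧ (¬¬p3 ∨ p2) ∧ (¬p2 ∨ ¬p3)   [eliminate →]
≡ ¬¬¬p1 ∧ ¬p4 ∨ ¬p2 ∧ p4 ∧ p1 ∧ (¬¬p3 ∨ p2) ∧ (¬p2 ∨ ¬p3)   [De Morgan]
≡ ¬p1 ∧ ¬p4 ∨ ¬p2 ∧ p4 ∧ p1 ∧ (¬¬p3 ∨ p2) ∧ (¬p2 ∨ ¬p3)   [double negation]
≡ ¬p1 ∧ ¬p4 ∨ ¬p2 ∧ p4 ∧ p1 ∧ (p3 ∨ p2) ∧ (¬p2 ∨ ¬p3)   [double negation]
≡ (¬p1 ∨ ¬p2) ∧ (¬p1 ∨ p4) ∧ (¬p1 ∨ p1) ∧ (¬p1 ∨ p3 ∨ p2) ∧ (¬p1 ∨ ¬p2 ∨ ¬p3) ∧ (¬p4 ∨ ¬p2) ∧ (¬p4 ∨ p4) ∧ (¬p4 ∨ p1) ∧ (¬p4 ∨ p3 ∨ p2) ∧ (¬p4 ∨ ¬p2 ∨ ¬p3)   [distribute ∨ over ∧]
≡ (¬p1 ∨ ¬p2) ∧ (¬p1 ∨ p4) ∧ (¬p1 ∨ p3 ∨ p2) ∧ (¬p4 ∨ ¬p2) ∧ (¬p4 ∨ p1) ∧ (¬p4 ∨ p3 ∨ p2)   [simplify]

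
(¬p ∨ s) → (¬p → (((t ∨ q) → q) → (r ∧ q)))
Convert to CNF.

(¬p ∨ s) → (¬p → (((t ∨ q) → q) → (r ∧ q)))
≡ ¬(¬p ∨ s) ∨ (¬p → (((t ∨ q) → q) → (r ∧ q)))   [eliminate →]
≡ ¬(¬p ∨ s) ∨ ¬¬p ∨ (((t ∨ q) → q) → (r ∧ q))   [eliminate →]
≡ ¬(¬p ∨ s) ∨ ¬¬p ∨ ¬((t ∨ q) → q) ∨ (r ∧ q)   [eliminate →]
≡ ¬(¬p ∨ s) ∨ ¬¬p ∨ ¬(¬(t ∨ q) ∨ q) ∨ (r ∧ q)   [eliminate →]
≡ (¬¬p ∧ ¬s) ∨ ¬¬p ∨ ¬(¬(t ∨ q) ∨ q) ∨ (r ∧ q)   [De Morgan]
≡ (p ∧ ¬s) ∨ ¬¬p ∨ ¬(¬(t ∨ q) ∨ q) ∨ (r ∧ q)   [double negation]
≡ (p ∧ ¬s) ∨ p ∨ ¬(¬(t ∨ q) ∨ q) ∨ (r ∧ q)   [double negation]
≡ (p ∧ ¬s) ∨ p ∨ (¬¬(t ∨ q) ∧ ¬q) ∨ (r ∧ q)   [De Morgan]
≡ (p ∧ ¬s) ∨ p ∨ ((t ∨ q) ∧ ¬q) ∨ (r ∧ q)   [double negation]
≡ (p ∨ p ∨ t ∨ q ∨ r) ∧ (p ∨ p ∨ t ∨ q ∨ q) ∧ (p ∨ p ∨ ¬q ∨ r) ∧ (p ∨ p ∨ ¬q ∨ q) ∧ (¬s ∨ p ∨ t ∨ q ∨ r) ∧ (¬s ∨ p ∨ t ∨ q ∨ q) ∧ (¬s ∨ p ∨ ¬q ∨ r) ∧ (¬s ∨ p ∨ ¬q ∨ q)   [distribute ∨ over ∧]
≡ (p ∨ t ∨ q) ∧ (p ∨ ¬q ∨ r)   [simplify]

(p ∨ t ∨ q) ∧ (p ∨ ¬q ∨ r)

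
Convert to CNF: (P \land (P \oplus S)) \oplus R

(P \lor R) \land (\lnot P \lor \lnot S \lor R) \land (\lnot P \lor S \lor \lnot R)

(P \land (P \oplus S)) \oplus R
= ((P \land (P \oplus S)) \lor R) \land \lnot (P \land (P \oplus S) \land R)   — expand \oplus
= ((P \land (P \lor S) \land \lnot (P \land S)) \lor R) \land \lnot (P \land (P \oplus S) \land R)   — expand \oplus
= ((P \land (P \lor S) \land \lnot (P \land S)) \lor R) \land \lnot (P \land (P \lor S) \land \lnot (P \land S) \land R)   — expand \oplus
= ((P \land (P \lor S) \land (\lnot P \lor \lnot S)) \lor R) \land \lnot (P \land (P \lor S) \land \lnot (P \land S) \land R)   — De Morgan
= ((P \land (P \lor S) \land (\lnot P \lor \lnot S)) \lor R) \land (\lnot P \lor \lnot (P \lor S) \lor \lnot \lnot (P \land S) \lor \lnot R)   — De Morgan
= ((P \land (P \lor S) \land (\lnot P \lor \lnot S)) \lor R) \land (\lnot P \lor (\lnot P \land \lnot S) \lor \lnot \lnot (P \land S) \lor \lnot R)   — De Morgan
= ((P \land (P \lor S) \land (\lnot P \lor \lnot S)) \lor R) \land (\lnot P \lor (\lnot P \land \lnot S) \lor (P \land S) \lor \lnot R)   — double negation
= (P \lor R) \land (P \lor S \lor R) \land (\lnot P \lor \lnot S \lor R) \land (\lnot P \lor \lnot P \lor P \lor \lnot R) \land (\lnot P \lor \lnot P \lor S \lor \lnot R) \land (\lnot P \lor \lnot S \lor P \lor \lnot R) \land (\lnot P \lor \lnot S \lor S \lor \lnot R)   — distribute \lor over \land
= (P \lor R) \land (\lnot P \lor \lnot S \lor R) \land (\lnot P \lor S \lor \lnot R)   — simplify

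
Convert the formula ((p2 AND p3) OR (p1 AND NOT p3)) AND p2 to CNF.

(p3 OR p1) AND p2

((p2 AND p3) OR (p1 AND NOT p3)) AND p2
≡ (p2 OR p1) AND (p2 OR NOT p3) AND (p3 OR p1) AND (p3 OR NOT p3) AND p2
≡ (p3 OR p1) AND p2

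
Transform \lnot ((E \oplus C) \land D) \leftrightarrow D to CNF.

D \land (\lnot D \lor \lnot E \lor C) \land (\lnot D \lor \lnot C \lor E)

\lnot ((E \oplus C) \land D) \leftrightarrow D
≡ (\lnot ((E \oplus C) \land D) \to D) \land (D \to \lnot ((E \oplus C) \land D))   — eliminate \leftrightarrow
≡ (\lnot \lnot ((E \oplus C) \land D) \lor D) \land (D \to \lnot ((E \oplus C) \land D))   — eliminate \to
≡ (\lnot \lnot ((E \lor C) \land \lnot (E \land C) \land D) \lor D) \land (D \to \lnot ((E \oplus C) \land D))   — expand \oplus
≡ (\lnot \lnot ((E \lor C) \land \lnot (E \land C) \land D) \lor D) \land (\lnot D \lor \lnot ((E \oplus C) \land D))   — eliminate \to
≡ (\lnot \lnot ((E \lor C) \land \lnot (E \land C) \land D) \lor D) \land (\lnot D \lor \lnot ((E \lor C) \land \lnot (E \land C) \land D))   — expand \oplus
≡ ((E \lor C) \land \lnot (E \land C) \land D \lor D) \land (\lnot D \lor \lnot ((E \lor C) \land \lnot (E \land C) \land D))   — double negation
≡ ((E \lor C) \land (\lnot E \lor \lnot C) \land D \lor D) \land (\lnot D \lor \lnot ((E \lor C) \land \lnot (E \land C) \land D))   — De Morgan
≡ ((E \lor C) \land (\lnot E \lor \lnot C) \land D \lor D) \land (\lnot D \lor \lnot (E \lor C) \lor \lnot \lnot (E \land C) \lor \lnot D)   — De Morgan
≡ ((E \lor C) \land (\lnot E \lor \lnot C) \land D \lor D) \land (\lnot D \lor \lnot E \land \lnot C \lor \lnot \lnot (E \land C) \lor \lnot D)   — De Morgan
≡ ((E \lor C) \land (\lnot E \lor \lnot C) \land D \lor D) \land (\lnot D \lor \lnot E \land \lnot C \lor E \land C \lor \lnot D)   — double negation
≡ (E \lor C \lor D) \land (\lnot E \lor \lnot C \lor D) \land (D \lor D) \land (\lnot D \lor \lnot E \lor E \lor \lnot D) \land (\lnot D \lor \lnot E \lor C \lor \lnot D) \land (\lnot D \lor \lnot C \lor E \lor \lnot D) \land (\lnot D \lor \lnot C \lor C \lor \lnot D)   — distribute \lor over \land
≡ D \land (\lnot D \lor \lnot E \lor C) \land (\lnot D \lor \lnot C \lor E)   — simplify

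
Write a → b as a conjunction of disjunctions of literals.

¬a ∨ b

a → b
≡ ¬a ∨ b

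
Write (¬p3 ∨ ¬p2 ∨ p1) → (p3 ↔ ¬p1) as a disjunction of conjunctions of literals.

(¬p3 ∨ ¬p2 ∨ p1) → (p3 ↔ ¬p1)
⇔ ¬(¬p3 ∨ ¬p2 ∨ p1) ∨ (p3 ↔ ¬p1)   [eliminate →]
⇔ ¬(¬p3 ∨ ¬p2 ∨ p1) ∨ ((p3 → ¬p1) ∧ (¬p1 → p3))   [eliminate ↔]
⇔ ¬(¬p3 ∨ ¬p2 ∨ p1) ∨ ((¬p3 ∨ ¬p1) ∧ (¬p1 → p3))   [eliminate →]
⇔ ¬(¬p3 ∨ ¬p2 ∨ p1) ∨ ((¬p3 ∨ ¬p1) ∧ (¬¬p1 ∨ p3))   [eliminate →]
⇔ (¬¬p3 ∧ ¬¬p2 ∧ ¬p1) ∨ ((¬p3 ∨ ¬p1) ∧ (¬¬p1 ∨ p3))   [De Morgan]
⇔ (p3 ∧ ¬¬p2 ∧ ¬p1) ∨ ((¬p3 ∨ ¬p1) ∧ (¬¬p1 ∨ p3))   [double negation]
⇔ (p3 ∧ p2 ∧ ¬p1) ∨ ((¬p3 ∨ ¬p1) ∧ (¬¬p1 ∨ p3))   [double negation]
⇔ (p3 ∧ p2 ∧ ¬p1) ∨ ((¬p3 ∨ ¬p1) ∧ (p1 ∨ p3))   [double negation]
⇔ (p3 ∧ p2 ∧ ¬p1) ∨ (¬p3 ∧ p1) ∨ (¬p3 ∧ p3) ∨ (¬p1 ∧ p1) ∨ (¬p1 ∧ p3)   [distribute ∧ over ∨]
⇔ (¬p3 ∧ p1) ∨ (¬p1 ∧ p3)   [simplify]

(¬p3 ∧ p1) ∨ (¬p1 ∧ p3)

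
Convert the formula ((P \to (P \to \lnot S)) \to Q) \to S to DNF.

(\lnot P \land \lnot Q) \lor (\lnot S \land \lnot Q) \lor S

((P \to (P \to \lnot S)) \to Q) \to S
= \lnot ((P \to (P \to \lnot S)) \to Q) \lor S   [eliminate \to]
= \lnot (\lnot (P \to (P \to \lnot S)) \lor Q) \lor S   [eliminate \to]
= \lnot (\lnot (\lnot P \lor (P \to \lnot S)) \lor Q) \lor S   [eliminate \to]
= \lnot (\lnot (\lnot P \lor \lnot P \lor \lnot S) \lor Q) \lor S   [eliminate \to]
= (\lnot \lnot (\lnot P \lor \lnot P \lor \lnot S) \land \lnot Q) \lor S   [De Morgan]
= ((\lnot P \lor \lnot P \lor \lnot S) \land \lnot Q) \lor S   [double negation]
= (\lnot P \land \lnot Q) \lor (\lnot P \land \lnot Q) \lor (\lnot S \land \lnot Q) \lor S   [distribute \land over \lor]
= (\lnot P \land \lnot Q) \lor (\lnot S \land \lnot Q) \lor S   [simplify]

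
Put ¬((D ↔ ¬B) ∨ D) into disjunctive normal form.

¬((D ↔ ¬B) ∨ D)
⇔ ¬(((D → ¬B) ∧ (¬B → D)) ∨ D)   — eliminate ↔
⇔ ¬(((¬D ∨ ¬B) ∧ (¬B → D)) ∨ D)   — eliminate →
⇔ ¬(((¬D ∨ ¬B) ∧ (¬¬B ∨ D)) ∨ D)   — eliminate →
⇔ ¬((¬D ∨ ¬B) ∧ (¬¬B ∨ D)) ∧ ¬D   — De Morgan
⇔ (¬(¬D ∨ ¬B) ∨ ¬(¬¬B ∨ D)) ∧ ¬D   — De Morgan
⇔ ((¬¬D ∧ ¬¬B) ∨ ¬(¬¬B ∨ D)) ∧ ¬D   — De Morgan
⇔ ((D ∧ ¬¬B) ∨ ¬(¬¬B ∨ D)) ∧ ¬D   — double negation
⇔ ((D ∧ B) ∨ ¬(¬¬B ∨ D)) ∧ ¬D   — double negation
⇔ ((D ∧ B) ∨ (¬¬¬B ∧ ¬D)) ∧ ¬D   — De Morgan
⇔ ((D ∧ B) ∨ (¬B ∧ ¬D)) ∧ ¬D   — double negation
⇔ (D ∧ B ∧ ¬D) ∨ (¬B ∧ ¬D ∧ ¬D)   — distribute ∧ over ∨
⇔ ¬B ∧ ¬D   — simplify

¬B ∧ ¬D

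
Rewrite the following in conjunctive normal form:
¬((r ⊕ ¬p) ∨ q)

¬((r ⊕ ¬p) ∨ q)
≡ ¬(((r ∨ ¬p) ∧ ¬(r ∧ ¬p)) ∨ q)   [expand ⊕]
≡ ¬((r ∨ ¬p) ∧ ¬(r ∧ ¬p)) ∧ ¬q   [De Morgan]
≡ (¬(r ∨ ¬p) ∨ ¬¬(r ∧ ¬p)) ∧ ¬q   [De Morgan]
≡ ((¬r ∧ ¬¬p) ∨ ¬¬(r ∧ ¬p)) ∧ ¬q   [De Morgan]
≡ ((¬r ∧ p) ∨ ¬¬(r ∧ ¬p)) ∧ ¬q   [double negation]
≡ ((¬r ∧ p) ∨ (r ∧ ¬p)) ∧ ¬q   [double negation]
≡ (¬r ∨ r) ∧ (¬r ∨ ¬p) ∧ (p ∨ r) ∧ (p ∨ ¬p) ∧ ¬q   [distribute ∨ over ∧]
≡ (¬r ∨ ¬p) ∧ (p ∨ r) ∧ ¬q   [simplify]

(¬r ∨ ¬p) ∧ (p ∨ r) ∧ ¬q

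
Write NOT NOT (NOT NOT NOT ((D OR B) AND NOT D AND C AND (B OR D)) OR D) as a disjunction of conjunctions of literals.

(NOT D AND NOT B) OR D OR NOT C

NOT NOT (NOT NOT NOT ((D OR B) AND NOT D AND C AND (B OR D)) OR D)
= NOT NOT NOT ((D OR B) AND NOT D AND C AND (B OR D)) OR D   — double negation
= NOT ((D OR B) AND NOT D AND C AND (B OR D)) OR D   — double negation
= NOT (D OR B) OR NOT NOT D OR NOT C OR NOT (B OR D) OR D   — De Morgan
= (NOT D AND NOT B) OR NOT NOT D OR NOT C OR NOT (B OR D) OR D   — De Morgan
= (NOT D AND NOT B) OR D OR NOT C OR NOT (B OR D) OR D   — double negation
= (NOT D AND NOT B) OR D OR NOT C OR (NOT B AND NOT D) OR D   — De Morgan
= (NOT D AND NOT B) OR D OR NOT C   — simplify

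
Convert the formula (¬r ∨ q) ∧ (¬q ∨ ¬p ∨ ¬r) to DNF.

(¬r ∨ q) ∧ (¬q ∨ ¬p ∨ ¬r)
⇔ ¬r ∧ ¬q ∨ ¬r ∧ ¬p ∨ ¬r ∧ ¬r ∨ q ∧ ¬q ∨ q ∧ ¬p ∨ q ∧ ¬r   [distribute ∧ over ∨]
⇔ ¬r ∨ q ∧ ¬p   [simplify]

¬r ∨ q ∧ ¬p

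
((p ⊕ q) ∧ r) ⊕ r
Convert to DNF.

((p ⊕ q) ∧ r) ⊕ r
≡ ((p ⊕ q) ∧ r ∧ ¬r) ∨ (¬((p ⊕ q) ∧ r) ∧ r)   — expand ⊕
≡ (((p ∧ ¬q) ∨ (¬p ∧ q)) ∧ r ∧ ¬r) ∨ (¬((p ⊕ q) ∧ r) ∧ r)   — expand ⊕
≡ (((p ∧ ¬q) ∨ (¬p ∧ q)) ∧ r ∧ ¬r) ∨ (¬(((p ∧ ¬q) ∨ (¬p ∧ q)) ∧ r) ∧ r)   — expand ⊕
≡ (((p ∧ ¬q) ∨ (¬p ∧ q)) ∧ r ∧ ¬r) ∨ ((¬((p ∧ ¬q) ∨ (¬p ∧ q)) ∨ ¬r) ∧ r)   — De Morgan
≡ (((p ∧ ¬q) ∨ (¬p ∧ q)) ∧ r ∧ ¬r) ∨ (((¬(p ∧ ¬q) ∧ ¬(¬p ∧ q)) ∨ ¬r) ∧ r)   — De Morgan
≡ (((p ∧ ¬q) ∨ (¬p ∧ q)) ∧ r ∧ ¬r) ∨ ((((¬p ∨ ¬¬q) ∧ ¬(¬p ∧ q)) ∨ ¬r) ∧ r)   — De Morgan
≡ (((p ∧ ¬q) ∨ (¬p ∧ q)) ∧ r ∧ ¬r) ∨ ((((¬p ∨ q) ∧ ¬(¬p ∧ q)) ∨ ¬r) ∧ r)   — double negation
≡ (((p ∧ ¬q) ∨ (¬p ∧ q)) ∧ r ∧ ¬r) ∨ ((((¬p ∨ q) ∧ (¬¬p ∨ ¬q)) ∨ ¬r) ∧ r)   — De Morgan
≡ (((p ∧ ¬q) ∨ (¬p ∧ q)) ∧ r ∧ ¬r) ∨ ((((¬p ∨ q) ∧ (p ∨ ¬q)) ∨ ¬r) ∧ r)   — double negation
≡ (p ∧ ¬q ∧ r ∧ ¬r) ∨ (¬p ∧ q ∧ r ∧ ¬r) ∨ (¬p ∧ p ∧ r) ∨ (¬p ∧ ¬q ∧ r) ∨ (q ∧ p ∧ r) ∨ (q ∧ ¬q ∧ r) ∨ (¬r ∧ r)   — distribute ∧ over ∨
≡ (¬p ∧ ¬q ∧ r) ∨ (q ∧ p ∧ r)   — simplify

(¬p ∧ ¬q ∧ r) ∨ (q ∧ p ∧ r)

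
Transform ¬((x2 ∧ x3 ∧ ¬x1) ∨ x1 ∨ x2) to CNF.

¬((x2 ∧ x3 ∧ ¬x1) ∨ x1 ∨ x2)
⇔ ¬(x2 ∧ x3 ∧ ¬x1) ∧ ¬x1 ∧ ¬x2   [De Morgan]
⇔ (¬x2 ∨ ¬x3 ∨ ¬¬x1) ∧ ¬x1 ∧ ¬x2   [De Morgan]
⇔ (¬x2 ∨ ¬x3 ∨ x1) ∧ ¬x1 ∧ ¬x2   [double negation]
⇔ ¬x1 ∧ ¬x2   [simplify]

¬x1 ∧ ¬x2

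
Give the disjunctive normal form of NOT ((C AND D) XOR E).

(NOT C AND NOT E) OR (NOT D AND NOT E) OR (E AND C AND D)

NOT ((C AND D) XOR E)
= NOT ((C AND D AND NOT E) OR (NOT (C AND D) AND E))   [expand XOR]
= NOT (C AND D AND NOT E) AND NOT (NOT (C AND D) AND E)   [De Morgan]
= (NOT C OR NOT D OR NOT NOT E) AND NOT (NOT (C AND D) AND E)   [De Morgan]
= (NOT C OR NOT D OR E) AND NOT (NOT (C AND D) AND E)   [double negation]
= (NOT C OR NOT D OR E) AND (NOT NOT (C AND D) OR NOT E)   [De Morgan]
= (NOT C OR NOT D OR E) AND ((C AND D) OR NOT E)   [double negation]
= (NOT C AND C AND D) OR (NOT C AND NOT E) OR (NOT D AND C AND D) OR (NOT D AND NOT E) OR (E AND C AND D) OR (E AND NOT E)   [distribute AND over OR]
= (NOT C AND NOT E) OR (NOT D AND NOT E) OR (E AND C AND D)   [simplify]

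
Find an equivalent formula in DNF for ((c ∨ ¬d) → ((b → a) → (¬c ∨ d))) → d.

((c ∨ ¬d) → ((b → a) → (¬c ∨ d))) → d
≡ ¬((c ∨ ¬d) → ((b → a) → (¬c ∨ d))) ∨ d   — eliminate →
≡ ¬(¬(c ∨ ¬d) ∨ ((b → a) → (¬c ∨ d))) ∨ d   — eliminate →
≡ ¬(¬(c ∨ ¬d) ∨ ¬(b → a) ∨ ¬c ∨ d) ∨ d   — eliminate →
≡ ¬(¬(c ∨ ¬d) ∨ ¬(¬b ∨ a) ∨ ¬c ∨ d) ∨ d   — eliminate →
≡ (¬¬(c ∨ ¬d) ∧ ¬¬(¬b ∨ a) ∧ ¬¬c ∧ ¬d) ∨ d   — De Morgan
≡ ((c ∨ ¬d) ∧ ¬¬(¬b ∨ a) ∧ ¬¬c ∧ ¬d) ∨ d   — double negation
≡ ((c ∨ ¬d) ∧ (¬b ∨ a) ∧ ¬¬c ∧ ¬d) ∨ d   — double negation
≡ ((c ∨ ¬d) ∧ (¬b ∨ a) ∧ c ∧ ¬d) ∨ d   — double negation
≡ (c ∧ ¬b ∧ c ∧ ¬d) ∨ (c ∧ a ∧ c ∧ ¬d) ∨ (¬d ∧ ¬b ∧ c ∧ ¬d) ∨ (¬d ∧ a ∧ c ∧ ¬d) ∨ d   — distribute ∧ over ∨
≡ (c ∧ ¬b ∧ ¬d) ∨ (c ∧ a ∧ ¬d) ∨ d   — simplify

(c ∧ ¬b ∧ ¬d) ∨ (c ∧ a ∧ ¬d) ∨ d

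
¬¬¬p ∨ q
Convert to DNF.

¬¬¬p ∨ q
⇔ ¬p ∨ q   [double negation]

¬p ∨ q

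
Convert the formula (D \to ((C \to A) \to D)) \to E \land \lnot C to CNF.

(D \lor E) \land (D \lor \lnot C) \land (\lnot C \lor A) \land (\lnot D \lor E) \land (\lnot D \lor \lnot C)

(D \to ((C \to A) \to D)) \to E \land \lnot C
= \lnot (D \to ((C \to A) \to D)) \lor E \land \lnot C   (eliminate \to)
= \lnot (\lnot D \lor ((C \to A) \to D)) \lor E \land \lnot C   (eliminate \to)
= \lnot (\lnot D \lor \lnot (C \to A) \lor D) \lor E \land \lnot C   (eliminate \to)
= \lnot (\lnot D \lor \lnot (\lnot C \lor A) \lor D) \lor E \land \lnot C   (eliminate \to)
= \lnot \lnot D \land \lnot \lnot (\lnot C \lor A) \land \lnot D \lor E \land \lnot C   (De Morgan)
= D \land \lnot \lnot (\lnot C \lor A) \land \lnot D \lor E \land \lnot C   (double negation)
= D \land (\lnot C \lor A) \land \lnot D \lor E \land \lnot C   (double negation)
= (D \lor E) \land (D \lor \lnot C) \land (\lnot C \lor A \lor E) \land (\lnot C \lor A \lor \lnot C) \land (\lnot D \lor E) \land (\lnot D \lor \lnot C)   (distribute \lor over \land)
= (D \lor E) \land (D \lor \lnot C) \land (\lnot C \lor A) \land (\lnot D \lor E) \land (\lnot D \lor \lnot C)   (simplify)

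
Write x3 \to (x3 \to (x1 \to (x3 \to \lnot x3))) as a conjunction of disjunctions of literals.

\lnot x3 \lor \lnot x1

x3 \to (x3 \to (x1 \to (x3 \to \lnot x3)))
⇔ \lnot x3 \lor (x3 \to (x1 \to (x3 \to \lnot x3)))   (eliminate \to)
⇔ \lnot x3 \lor \lnot x3 \lor (x1 \to (x3 \to \lnot x3))   (eliminate \to)
⇔ \lnot x3 \lor \lnot x3 \lor \lnot x1 \lor (x3 \to \lnot x3)   (eliminate \to)
⇔ \lnot x3 \lor \lnot x3 \lor \lnot x1 \lor \lnot x3 \lor \lnot x3   (eliminate \to)
⇔ \lnot x3 \lor \lnot x1   (simplify)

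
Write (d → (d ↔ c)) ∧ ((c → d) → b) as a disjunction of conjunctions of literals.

(¬d ∧ c) ∨ (¬d ∧ b) ∨ (c ∧ d ∧ b)

(d → (d ↔ c)) ∧ ((c → d) → b)
⇔ (¬d ∨ (d ↔ c)) ∧ ((c → d) → b)   [eliminate →]
⇔ (¬d ∨ ((d → c) ∧ (c → d))) ∧ ((c → d) → b)   [eliminate ↔]
⇔ (¬d ∨ ((¬d ∨ c) ∧ (c → d))) ∧ ((c → d) → b)   [eliminate →]
⇔ (¬d ∨ ((¬d ∨ c) ∧ (¬c ∨ d))) ∧ ((c → d) → b)   [eliminate →]
⇔ (¬d ∨ ((¬d ∨ c) ∧ (¬c ∨ d))) ∧ (¬(c → d) ∨ b)   [eliminate →]
⇔ (¬d ∨ ((¬d ∨ c) ∧ (¬c ∨ d))) ∧ (¬(¬c ∨ d) ∨ b)   [eliminate →]
⇔ (¬d ∨ ((¬d ∨ c) ∧ (¬c ∨ d))) ∧ ((¬¬c ∧ ¬d) ∨ b)   [De Morgan]
⇔ (¬d ∨ ((¬d ∨ c) ∧ (¬c ∨ d))) ∧ ((c ∧ ¬d) ∨ b)   [double negation]
⇔ (¬d ∧ c ∧ ¬d) ∨ (¬d ∧ b) ∨ (¬d ∧ ¬c ∧ c ∧ ¬d) ∨ (¬d ∧ ¬c ∧ b) ∨ (¬d ∧ d ∧ c ∧ ¬d) ∨ (¬d ∧ d ∧ b) ∨ (c ∧ ¬c ∧ c ∧ ¬d) ∨ (c ∧ ¬c ∧ b) ∨ (c ∧ d ∧ c ∧ ¬d) ∨ (c ∧ d ∧ b)   [distribute ∧ over ∨]
⇔ (¬d ∧ c) ∨ (¬d ∧ b) ∨ (c ∧ d ∧ b)   [simplify]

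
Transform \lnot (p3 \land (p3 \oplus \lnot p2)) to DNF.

\lnot (p3 \land (p3 \oplus \lnot p2))
⇔ \lnot (p3 \land ((p3 \land \lnot \lnot p2) \lor (\lnot p3 \land \lnot p2)))   — expand \oplus
⇔ \lnot p3 \lor \lnot ((p3 \land \lnot \lnot p2) \lor (\lnot p3 \land \lnot p2))   — De Morgan
⇔ \lnot p3 \lor (\lnot (p3 \land \lnot \lnot p2) \land \lnot (\lnot p3 \land \lnot p2))   — De Morgan
⇔ \lnot p3 \lor ((\lnot p3 \lor \lnot \lnot \lnot p2) \land \lnot (\lnot p3 \land \lnot p2))   — De Morgan
⇔ \lnot p3 \lor ((\lnot p3 \lor \lnot p2) \land \lnot (\lnot p3 \land \lnot p2))   — double negation
⇔ \lnot p3 \lor ((\lnot p3 \lor \lnot p2) \land (\lnot \lnot p3 \lor \lnot \lnot p2))   — De Morgan
⇔ \lnot p3 \lor ((\lnot p3 \lor \lnot p2) \land (p3 \lor \lnot \lnot p2))   — double negation
⇔ \lnot p3 \lor ((\lnot p3 \lor \lnot p2) \land (p3 \lor p2))   — double negation
⇔ \lnot p3 \lor (\lnot p3 \land p3) \lor (\lnot p3 \land p2) \lor (\lnot p2 \land p3) \lor (\lnot p2 \land p2)   — distribute \land over \lor
⇔ \lnot p3 \lor (\lnot p2 \land p3)   — simplify

\lnot p3 \lor (\lnot p2 \land p3)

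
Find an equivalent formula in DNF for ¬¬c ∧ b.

c ∧ b

¬¬c ∧ b
= c ∧ b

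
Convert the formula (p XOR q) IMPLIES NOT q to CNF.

(p XOR q) IMPLIES NOT q
= NOT (p XOR q) OR NOT q   — eliminate IMPLIES
= NOT ((p OR q) AND NOT (p AND q)) OR NOT q   — expand XOR
= NOT (p OR q) OR NOT NOT (p AND q) OR NOT q   — De Morgan
= (NOT p AND NOT q) OR NOT NOT (p AND q) OR NOT q   — De Morgan
= (NOT p AND NOT q) OR (p AND q) OR NOT q   — double negation
= (NOT p OR p OR NOT q) AND (NOT p OR q OR NOT q) AND (NOT q OR p OR NOT q) AND (NOT q OR q OR NOT q)   — distribute OR over AND
= NOT q OR p   — simplify

NOT q OR p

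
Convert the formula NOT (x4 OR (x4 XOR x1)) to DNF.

NOT (x4 OR (x4 XOR x1))
= NOT (x4 OR (x4 AND NOT x1) OR (NOT x4 AND x1))   [expand XOR]
= NOT x4 AND NOT (x4 AND NOT x1) AND NOT (NOT x4 AND x1)   [De Morgan]
= NOT x4 AND (NOT x4 OR NOT NOT x1) AND NOT (NOT x4 AND x1)   [De Morgan]
= NOT x4 AND (NOT x4 OR x1) AND NOT (NOT x4 AND x1)   [double negation]
= NOT x4 AND (NOT x4 OR x1) AND (NOT NOT x4 OR NOT x1)   [De Morgan]
= NOT x4 AND (NOT x4 OR x1) AND (x4 OR NOT x1)   [double negation]
= (NOT x4 AND NOT x4 AND x4) OR (NOT x4 AND NOT x4 AND NOT x1) OR (NOT x4 AND x1 AND x4) OR (NOT x4 AND x1 AND NOT x1)   [distribute AND over OR]
= NOT x4 AND NOT x1   [simplify]

NOT x4 AND NOT x1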